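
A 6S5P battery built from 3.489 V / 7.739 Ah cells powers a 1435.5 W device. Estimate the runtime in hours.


Step 1: E_pack = Ns * V_cell * Np * C_cell = 6 * 3.489 * 5 * 7.739 = 810.04 Wh
Step 2: t = E_pack / P = 810.04 / 1435.5 = 0.5643 hr

0.5643 hr


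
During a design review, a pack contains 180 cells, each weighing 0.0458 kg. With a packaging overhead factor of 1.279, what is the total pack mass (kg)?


m_pack = n * m_cell * overhead = 180 * 0.0458 * 1.279 = 10.54 kg

10.54 kg


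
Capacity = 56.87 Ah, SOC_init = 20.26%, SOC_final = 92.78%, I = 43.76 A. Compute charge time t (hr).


delta_Ah = 56.87 * (92.78 - 20.26) / 100 = 41.242 Ah
t = delta_Ah / I = 41.242 / 43.76 = 0.9425 hr

0.9425 hr


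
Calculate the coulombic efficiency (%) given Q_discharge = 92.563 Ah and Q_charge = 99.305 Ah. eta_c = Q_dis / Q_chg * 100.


Coulombic efficiency = 92.563/99.305 * 100% = 93.21%

93.21%


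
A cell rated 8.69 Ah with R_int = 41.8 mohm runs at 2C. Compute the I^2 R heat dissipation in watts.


Convert: R = 41.8 mohm = 0.0418 ohm
Step 1: I = C_rate * capacity = 2 * 8.69 = 17.38 A
Step 2: Q = I^2 * R = 17.38^2 * 0.0418 = 302.06 * 0.0418 = 12.63 W

12.63 W


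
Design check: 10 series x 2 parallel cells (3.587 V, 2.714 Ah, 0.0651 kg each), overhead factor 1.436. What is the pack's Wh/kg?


Step 1: V_pack = 10 * 3.587 = 35.87 V
Step 2: C_pack = 2 * 2.714 = 5.428 Ah
Step 3: E_pack = V_pack * C_pack = 35.87 * 5.428 = 194.7 Wh
Step 4: m_pack = 10 * 2 * 0.0651 * 1.436 = 1.8697 kg
Step 5: ED = E_pack / m_pack = 194.7 / 1.8697 = 104.1 Wh/kg

104.1 Wh/kg


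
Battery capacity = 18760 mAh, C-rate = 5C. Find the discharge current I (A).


Convert: capacity = 18760 mAh = 18.76 Ah
I = C_rate * capacity = 5 * 18.76 = 93.8 A

93.8 A


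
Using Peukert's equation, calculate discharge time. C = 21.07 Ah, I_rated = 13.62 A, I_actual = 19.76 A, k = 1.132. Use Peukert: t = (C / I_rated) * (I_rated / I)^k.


t_rated = C / I_rated = 21.07 / 13.62 = 1.547 hr
(I_rated/I)^k = (0.68927)^1.132 = 0.65623
t = t_rated * (I_rated/I)^k = 1.547 * 0.65623 = 1.015 hr

1.015 hr


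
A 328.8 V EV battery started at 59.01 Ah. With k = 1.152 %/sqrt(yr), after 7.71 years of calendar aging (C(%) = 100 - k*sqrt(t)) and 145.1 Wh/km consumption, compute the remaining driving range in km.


Step 1: capacity retention = 100 - 1.152 * sqrt(7.71) = 100 - 1.152 * 2.7767 = 96.801%
Step 2: C_now = 59.01 * 96.801/100 = 57.122 Ah
Step 3: E_pack = V * C_now = 328.8 * 57.122 = 18782 Wh
Step 4: range = E_pack / consumption = 18782 / 145.1 = 129.4 km

129.4 km


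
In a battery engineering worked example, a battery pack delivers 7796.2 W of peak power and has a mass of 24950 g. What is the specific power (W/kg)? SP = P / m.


Convert: m = 24950 g = 24.95 kg
Specific power = 7796.2 W / 24.95 kg = 312.5 W/kg

312.5 W/kg


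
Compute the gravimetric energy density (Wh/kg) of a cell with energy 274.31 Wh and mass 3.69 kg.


Specific energy = 274.31 Wh / 3.69 kg = 74.34 Wh/kg

74.34 Wh/kg


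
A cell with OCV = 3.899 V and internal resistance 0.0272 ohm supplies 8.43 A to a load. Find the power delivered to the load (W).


Step 1: V_terminal = OCV - I*R = 3.899 - 8.43 * 0.0272 = 3.6697 V
Step 2: P_out = V_terminal * I = 3.6697 * 8.43 = 30.94 W

30.94 W


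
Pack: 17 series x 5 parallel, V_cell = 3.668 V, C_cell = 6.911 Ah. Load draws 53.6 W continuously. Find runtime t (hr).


Step 1: E_pack = Ns * V_cell * Np * C_cell = 17 * 3.668 * 5 * 6.911 = 2154.7 Wh
Step 2: t = E_pack / P = 2154.7 / 53.6 = 40.20 hr

40.20 hr


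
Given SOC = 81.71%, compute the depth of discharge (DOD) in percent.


DOD = 100 - SOC = 100 - 81.71 = 18.29%

18.29%


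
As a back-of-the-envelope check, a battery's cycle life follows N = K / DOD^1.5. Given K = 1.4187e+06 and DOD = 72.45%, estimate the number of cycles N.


Step 1: DOD^1.5 = 72.45^1.5 = 616.68
Step 2: N = 1.4187e+06 / 616.68 = 2301 cycles

2301 cycles


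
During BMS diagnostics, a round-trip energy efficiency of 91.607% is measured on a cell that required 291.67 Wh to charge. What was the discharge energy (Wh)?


E_dis = eta/100 * E_chg = 91.607/100 * 291.67 = 267.2 Wh

267.2 Wh


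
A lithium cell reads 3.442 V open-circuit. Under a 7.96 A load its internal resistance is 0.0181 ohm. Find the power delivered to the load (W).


Step 1: V_terminal = OCV - I*R = 3.442 - 7.96 * 0.0181 = 3.2979 V
Step 2: P_out = V_terminal * I = 3.2979 * 7.96 = 26.25 W

26.25 W


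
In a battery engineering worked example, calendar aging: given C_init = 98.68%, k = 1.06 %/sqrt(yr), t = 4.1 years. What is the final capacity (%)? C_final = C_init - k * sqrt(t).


Step 1: sqrt(4.1 yr) = 2.0248
Step 2: drop = 1.06 * 2.0248 = 2.1463
Step 3: C_final = 98.68 - 2.1463 = 96.53%

96.53%


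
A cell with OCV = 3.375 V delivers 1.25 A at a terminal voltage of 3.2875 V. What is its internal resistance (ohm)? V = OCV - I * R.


R = (OCV - V) / I = (3.375 - 3.2875) / 1.25 = 0.07000 ohm

0.07000 ohm


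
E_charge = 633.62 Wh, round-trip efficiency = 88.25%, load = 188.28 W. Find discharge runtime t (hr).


Step 1: E_discharge = eta/100 * E_charge = 88.25/100 * 633.62 = 559.17 Wh
Step 2: t = E_discharge / P = 559.17 / 188.28 = 2.970 hr

2.970 hr


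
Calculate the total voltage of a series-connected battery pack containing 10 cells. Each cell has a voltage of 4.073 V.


Series voltages add: 10 * 4.073 V = 40.73 V

40.73 V


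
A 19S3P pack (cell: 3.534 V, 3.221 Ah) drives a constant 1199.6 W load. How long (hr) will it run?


Step 1: E_pack = Ns * V_cell * Np * C_cell = 19 * 3.534 * 3 * 3.221 = 648.83 Wh
Step 2: t = E_pack / P = 648.83 / 1199.6 = 0.5409 hr

0.5409 hr


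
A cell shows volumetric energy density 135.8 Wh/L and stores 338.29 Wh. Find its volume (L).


V = E / ED = 338.29 / 135.8 = 2.491 L

2.491 L


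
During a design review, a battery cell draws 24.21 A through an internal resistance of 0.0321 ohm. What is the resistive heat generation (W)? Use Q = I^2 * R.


Q = I^2 * R = 24.21^2 * 0.0321 = 18.81 W

18.81 W


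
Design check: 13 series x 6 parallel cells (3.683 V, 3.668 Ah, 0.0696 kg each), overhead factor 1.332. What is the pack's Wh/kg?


Step 1: V_pack = 13 * 3.683 = 47.879 V
Step 2: C_pack = 6 * 3.668 = 22.008 Ah
Step 3: E_pack = V_pack * C_pack = 47.879 * 22.008 = 1053.7 Wh
Step 4: m_pack = 13 * 6 * 0.0696 * 1.332 = 7.2312 kg
Step 5: ED = E_pack / m_pack = 1053.7 / 7.2312 = 145.7 Wh/kg

145.7 Wh/kg


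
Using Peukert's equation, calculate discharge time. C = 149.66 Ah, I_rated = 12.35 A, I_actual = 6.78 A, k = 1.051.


t_rated = C / I_rated = 149.66 / 12.35 = 12.118 hr
(I_rated/I)^k = (1.8215)^1.051 = 1.8781
t = t_rated * (I_rated/I)^k = 12.118 * 1.8781 = 22.76 hr

22.76 hr


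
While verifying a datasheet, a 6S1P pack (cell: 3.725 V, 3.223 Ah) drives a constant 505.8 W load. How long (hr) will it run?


Step 1: E_pack = Ns * V_cell * Np * C_cell = 6 * 3.725 * 1 * 3.223 = 72.034 Wh
Step 2: t = E_pack / P = 72.034 / 505.8 = 0.1424 hr

0.1424 hr


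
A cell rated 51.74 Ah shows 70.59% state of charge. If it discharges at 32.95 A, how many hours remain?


Step 1: remaining = SOC/100 * C_total = 70.59/100 * 51.74 = 36.523 Ah
Step 2: t = remaining / I = 36.523 / 32.95 = 1.108 hr

1.108 hr


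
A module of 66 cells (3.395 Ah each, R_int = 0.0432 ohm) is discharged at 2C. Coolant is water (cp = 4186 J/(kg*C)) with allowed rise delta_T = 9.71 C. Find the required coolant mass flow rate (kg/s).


Step 1: I = 2 * 3.395 = 6.79 A
Step 2: Q_cell = I^2 * R = 6.79^2 * 0.0432 = 1.9917 W
Step 3: Q_total = 66 * 1.9917 = 131.45 W
Step 4: m_dot = Q_total / (cp * dT) = 131.45 / (4186 * 9.71) = 0.003234 kg/s

0.003234 kg/s


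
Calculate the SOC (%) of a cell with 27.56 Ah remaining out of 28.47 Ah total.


SOC% = 27.56 / 28.47 * 100 = 96.80%

96.80%


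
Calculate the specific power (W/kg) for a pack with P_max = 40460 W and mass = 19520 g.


Convert: m = 19520 g = 19.52 kg
Specific power = 40460 W / 19.52 kg = 2073 W/kg

2073 W/kg


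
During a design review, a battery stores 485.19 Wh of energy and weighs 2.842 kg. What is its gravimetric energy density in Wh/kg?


ED = E / m = 485.19 / 2.842 = 170.7 Wh/kg

170.7 Wh/kg


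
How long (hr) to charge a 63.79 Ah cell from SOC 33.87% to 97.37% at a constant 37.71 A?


Step 1: dSOC = 97.37% - 33.87% = 63.5%
Step 2: delta_Ah = 63.79 * 63.5 / 100 = 40.507 Ah
Step 3: t = 40.507 / 37.71 = 1.074 hr

1.074 hr


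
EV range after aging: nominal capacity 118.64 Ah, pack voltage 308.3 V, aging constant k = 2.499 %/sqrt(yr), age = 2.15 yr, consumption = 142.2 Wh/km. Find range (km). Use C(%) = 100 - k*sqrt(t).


Step 1: capacity retention = 100 - 2.499 * sqrt(2.15) = 100 - 2.499 * 1.4663 = 96.336%
Step 2: C_now = 118.64 * 96.336/100 = 114.29 Ah
Step 3: E_pack = V * C_now = 308.3 * 114.29 = 35236 Wh
Step 4: range = E_pack / consumption = 35236 / 142.2 = 247.8 km

247.8 km


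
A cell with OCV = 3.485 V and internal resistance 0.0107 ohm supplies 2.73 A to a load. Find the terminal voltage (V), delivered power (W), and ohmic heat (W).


Step 1: V_terminal = OCV - I*R = 3.485 - 2.73 * 0.0107 = 3.4558 V
Step 2: P_out = V_terminal * I = 3.4558 * 2.73 = 9.434 W
Step 3: Q = I^2 * R = 2.73^2 * 0.0107 = 0.07975 W

V=3.4558 V, P=9.434 W, Q=0.07975 W


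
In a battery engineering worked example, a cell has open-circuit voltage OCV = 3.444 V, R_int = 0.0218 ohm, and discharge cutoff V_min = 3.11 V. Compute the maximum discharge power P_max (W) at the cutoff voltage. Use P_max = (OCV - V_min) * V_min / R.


P_max = (OCV - V_min) * V_min / R = (3.444 - 3.11) * 3.11 / 0.0218 = 0.334 * 3.11 / 0.0218 = 47.65 W

47.65 W


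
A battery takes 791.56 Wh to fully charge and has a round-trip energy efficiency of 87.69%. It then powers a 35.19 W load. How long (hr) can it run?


Step 1: E_discharge = eta/100 * E_charge = 87.69/100 * 791.56 = 694.12 Wh
Step 2: t = E_discharge / P = 694.12 / 35.19 = 19.72 hr

19.72 hr


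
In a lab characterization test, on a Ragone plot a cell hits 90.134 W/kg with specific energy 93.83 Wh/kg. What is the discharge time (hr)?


t = E / P = 93.83 / 90.134 = 1.041 hr

1.041 hr


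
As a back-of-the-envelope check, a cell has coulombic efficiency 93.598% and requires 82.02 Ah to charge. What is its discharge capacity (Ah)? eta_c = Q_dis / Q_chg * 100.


Q_dis = eta/100 * Q_chg = 93.598/100 * 82.02 = 76.77 Ah

76.77 Ah


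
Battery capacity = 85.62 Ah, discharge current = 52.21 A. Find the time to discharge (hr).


t = capacity / current = 85.62 / 52.21 = 1.640 hr

1.640 hr


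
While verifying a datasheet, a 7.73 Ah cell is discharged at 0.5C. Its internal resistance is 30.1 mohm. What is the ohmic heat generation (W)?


Convert: R = 30.1 mohm = 0.0301 ohm
Step 1: I = C_rate * capacity = 0.5 * 7.73 = 3.865 A
Step 2: Q = I^2 * R = 3.865^2 * 0.0301 = 14.938 * 0.0301 = 0.4496 W

0.4496 W


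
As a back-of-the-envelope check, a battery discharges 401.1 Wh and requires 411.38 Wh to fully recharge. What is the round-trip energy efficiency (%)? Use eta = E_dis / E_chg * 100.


eta_e = E_dis / E_chg * 100 = 401.1 / 411.38 * 100 = 97.50%

97.50%


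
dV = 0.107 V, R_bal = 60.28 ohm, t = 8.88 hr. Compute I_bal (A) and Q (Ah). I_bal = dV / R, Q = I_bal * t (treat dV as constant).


I_bal = dV / R = 0.107 / 60.28 = 0.001775 A
Q = I_bal * t = 0.001775 * 8.88 = 0.01576 Ah

I=0.001775 A, Q=0.01576 Ah


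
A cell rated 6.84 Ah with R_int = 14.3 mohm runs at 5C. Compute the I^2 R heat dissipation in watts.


Convert: R = 14.3 mohm = 0.0143 ohm
Step 1: I = C_rate * capacity = 5 * 6.84 = 34.2 A
Step 2: Q = I^2 * R = 34.2^2 * 0.0143 = 1169.6 * 0.0143 = 16.73 W

16.73 W


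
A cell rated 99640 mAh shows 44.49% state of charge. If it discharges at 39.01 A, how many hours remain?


Convert: C_total = 99640 mAh = 99.64 Ah
Step 1: remaining = SOC/100 * C_total = 44.49/100 * 99.64 = 44.33 Ah
Step 2: t = remaining / I = 44.33 / 39.01 = 1.136 hr

1.136 hr


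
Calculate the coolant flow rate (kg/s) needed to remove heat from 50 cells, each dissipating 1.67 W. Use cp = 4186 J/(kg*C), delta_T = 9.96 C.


Q_total = 50 * 1.67 = 83.5 W
m_dot = Q_total / (cp * dT) = 83.5 / (4186 * 9.96) = 0.002003 kg/s

0.002003 kg/s


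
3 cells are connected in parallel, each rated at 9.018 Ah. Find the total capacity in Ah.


C_total = 3 * 9.018 = 27.054 Ah

27.054 Ah


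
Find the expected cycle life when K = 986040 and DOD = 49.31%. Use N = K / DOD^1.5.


DOD^1.5 = 346.26
N = K / DOD^1.5 = 986040 / 346.26 = 2848

2848 cycles


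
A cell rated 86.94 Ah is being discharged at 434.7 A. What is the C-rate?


Rearranging: C_rate = 434.7 / 86.94 = 5C

5C


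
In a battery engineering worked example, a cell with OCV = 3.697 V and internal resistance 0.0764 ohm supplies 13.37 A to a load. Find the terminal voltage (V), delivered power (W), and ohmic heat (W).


Step 1: V_terminal = OCV - I*R = 3.697 - 13.37 * 0.0764 = 2.6755 V
Step 2: P_out = V_terminal * I = 2.6755 * 13.37 = 35.77 W
Step 3: Q = I^2 * R = 13.37^2 * 0.0764 = 13.66 W

V=2.6755 V, P=35.77 W, Q=13.66 W


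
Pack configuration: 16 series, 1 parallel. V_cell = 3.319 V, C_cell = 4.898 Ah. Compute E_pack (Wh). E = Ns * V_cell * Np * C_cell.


V_pack = 16 * 3.319 = 53.104 V
C_pack = 1 * 4.898 = 4.898 Ah
E = V_pack * C_pack = 53.104 * 4.898 = 260.1 Wh

260.1 Wh


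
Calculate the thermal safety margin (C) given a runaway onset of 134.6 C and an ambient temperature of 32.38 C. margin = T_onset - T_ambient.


Safety margin = 134.6 C - 32.38 C = 102.22 C

102.22 C


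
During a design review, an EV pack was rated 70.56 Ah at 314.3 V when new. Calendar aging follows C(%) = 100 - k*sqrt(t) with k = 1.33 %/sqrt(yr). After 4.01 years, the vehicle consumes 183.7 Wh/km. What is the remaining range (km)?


Step 1: capacity retention = 100 - 1.33 * sqrt(4.01) = 100 - 1.33 * 2.0025 = 97.337%
Step 2: C_now = 70.56 * 97.337/100 = 68.681 Ah
Step 3: E_pack = V * C_now = 314.3 * 68.681 = 21586 Wh
Step 4: range = E_pack / consumption = 21586 / 183.7 = 117.5 km

117.5 km


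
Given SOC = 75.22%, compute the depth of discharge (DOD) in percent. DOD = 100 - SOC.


Complement of SOC: DOD = 100% - 75.22% = 24.78%

24.78%


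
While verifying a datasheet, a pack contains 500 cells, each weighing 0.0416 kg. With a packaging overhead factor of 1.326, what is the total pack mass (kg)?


Cell mass sum = 500 * 0.0416 = 20.8 kg
With overhead 1.326: m_pack = 20.8 * 1.326 = 27.58 kg

27.58 kg


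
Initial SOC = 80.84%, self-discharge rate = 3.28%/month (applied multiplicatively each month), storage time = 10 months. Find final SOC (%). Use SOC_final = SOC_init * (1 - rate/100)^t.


decay = (1 - 3.28/100)^10 = 0.71641
SOC_final = 80.84 * 0.71641 = 57.91%

57.91%


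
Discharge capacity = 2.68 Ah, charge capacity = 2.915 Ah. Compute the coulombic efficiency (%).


Coulombic efficiency = 2.68/2.915 * 100% = 91.94%

91.94%


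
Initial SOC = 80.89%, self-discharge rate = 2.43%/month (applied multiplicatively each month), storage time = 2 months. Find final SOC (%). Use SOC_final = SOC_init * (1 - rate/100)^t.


Monthly retention factor = 1 - 2.43/100 = 0.9757
Over 2 months: factor^2 = 0.95199
SOC_final = 80.89 * 0.95199 = 77.01%

77.01%


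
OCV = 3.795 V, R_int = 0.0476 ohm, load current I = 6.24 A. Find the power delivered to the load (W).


Step 1: V_terminal = OCV - I*R = 3.795 - 6.24 * 0.0476 = 3.498 V
Step 2: P_out = V_terminal * I = 3.498 * 6.24 = 21.83 W

21.83 W


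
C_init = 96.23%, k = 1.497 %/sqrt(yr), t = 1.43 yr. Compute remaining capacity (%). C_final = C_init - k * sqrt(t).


Step 1: sqrt(1.43 yr) = 1.1958
Step 2: drop = 1.497 * 1.1958 = 1.7901
Step 3: C_final = 96.23 - 1.7901 = 94.44%

94.44%


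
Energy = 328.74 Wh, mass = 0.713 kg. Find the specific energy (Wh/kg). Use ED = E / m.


ED = E / m = 328.74 / 0.713 = 461.1 Wh/kg

461.1 Wh/kg


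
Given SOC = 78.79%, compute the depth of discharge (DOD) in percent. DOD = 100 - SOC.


Complement of SOC: DOD = 100% - 78.79% = 21.21%

21.21%


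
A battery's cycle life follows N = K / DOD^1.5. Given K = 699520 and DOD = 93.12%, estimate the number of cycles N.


DOD^1.5 = 898.6
N = K / DOD^1.5 = 699520 / 898.6 = 778.5

778.5 cycles


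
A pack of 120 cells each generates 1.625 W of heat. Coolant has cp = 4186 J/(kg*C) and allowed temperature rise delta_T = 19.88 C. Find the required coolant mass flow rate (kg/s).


Step 1: Total heat Q = 120 * 1.625 W = 195 W
Step 2: denom = cp * dT = 4186 * 19.88 = 83218
Step 3: m_dot = 195 / 83218 = 0.002343 kg/s

0.002343 kg/s


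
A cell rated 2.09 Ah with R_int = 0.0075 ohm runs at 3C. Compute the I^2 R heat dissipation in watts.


Step 1: I = C_rate * capacity = 3 * 2.09 = 6.27 A
Step 2: Q = I^2 * R = 6.27^2 * 0.0075 = 39.313 * 0.0075 = 0.2948 W

0.2948 W


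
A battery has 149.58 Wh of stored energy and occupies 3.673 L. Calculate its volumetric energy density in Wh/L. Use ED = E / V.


Volumetric ED = 149.58 Wh / 3.673 L = 40.72 Wh/L

40.72 Wh/L


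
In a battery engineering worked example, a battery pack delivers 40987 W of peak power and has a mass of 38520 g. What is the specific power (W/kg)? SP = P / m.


Convert: m = 38520 g = 38.52 kg
Specific power = 40987 W / 38.52 kg = 1064 W/kg

1064 W/kg


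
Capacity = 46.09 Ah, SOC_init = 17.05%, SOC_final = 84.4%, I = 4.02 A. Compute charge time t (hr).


Step 1: dSOC = 84.4% - 17.05% = 67.35%
Step 2: delta_Ah = 46.09 * 67.35 / 100 = 31.042 Ah
Step 3: t = 31.042 / 4.02 = 7.722 hr

7.722 hr


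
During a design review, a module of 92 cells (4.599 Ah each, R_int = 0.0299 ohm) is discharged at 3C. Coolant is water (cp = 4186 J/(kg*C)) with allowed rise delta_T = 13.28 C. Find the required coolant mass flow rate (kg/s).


Step 1: I = 3 * 4.599 = 13.797 A
Step 2: Q_cell = I^2 * R = 13.797^2 * 0.0299 = 5.6917 W
Step 3: Q_total = 92 * 5.6917 = 523.64 W
Step 4: m_dot = Q_total / (cp * dT) = 523.64 / (4186 * 13.28) = 0.009420 kg/s

0.009420 kg/s


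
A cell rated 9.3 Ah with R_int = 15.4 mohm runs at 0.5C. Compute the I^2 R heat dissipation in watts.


Convert: R = 15.4 mohm = 0.0154 ohm
Step 1: I = C_rate * capacity = 0.5 * 9.3 = 4.65 A
Step 2: Q = I^2 * R = 4.65^2 * 0.0154 = 21.623 * 0.0154 = 0.3330 W

0.3330 W


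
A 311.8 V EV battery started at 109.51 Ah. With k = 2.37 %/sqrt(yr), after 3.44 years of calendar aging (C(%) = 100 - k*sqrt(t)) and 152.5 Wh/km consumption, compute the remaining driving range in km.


Step 1: capacity retention = 100 - 2.37 * sqrt(3.44) = 100 - 2.37 * 1.8547 = 95.604%
Step 2: C_now = 109.51 * 95.604/100 = 104.7 Ah
Step 3: E_pack = V * C_now = 311.8 * 104.7 = 32645 Wh
Step 4: range = E_pack / consumption = 32645 / 152.5 = 214.1 km

214.1 km


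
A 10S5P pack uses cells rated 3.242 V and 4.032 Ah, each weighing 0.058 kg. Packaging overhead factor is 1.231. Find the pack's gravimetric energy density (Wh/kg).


Step 1: V_pack = 10 * 3.242 = 32.42 V
Step 2: C_pack = 5 * 4.032 = 20.16 Ah
Step 3: E_pack = V_pack * C_pack = 32.42 * 20.16 = 653.59 Wh
Step 4: m_pack = 10 * 5 * 0.058 * 1.231 = 3.5699 kg
Step 5: ED = E_pack / m_pack = 653.59 / 3.5699 = 183.1 Wh/kg

183.1 Wh/kg


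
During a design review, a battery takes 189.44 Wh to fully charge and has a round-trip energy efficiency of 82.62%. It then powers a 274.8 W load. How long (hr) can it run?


Step 1: E_discharge = eta/100 * E_charge = 82.62/100 * 189.44 = 156.52 Wh
Step 2: t = E_discharge / P = 156.52 / 274.8 = 0.5696 hr

0.5696 hr


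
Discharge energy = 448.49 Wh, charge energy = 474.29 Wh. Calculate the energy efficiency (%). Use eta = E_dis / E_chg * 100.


eta_e = E_dis / E_chg * 100 = 448.49 / 474.29 * 100 = 94.56%

94.56%


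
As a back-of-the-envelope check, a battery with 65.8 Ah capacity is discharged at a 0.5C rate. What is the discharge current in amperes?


At 0.5C: I = 0.5 * 65.8 Ah = 32.9 A

32.9 A


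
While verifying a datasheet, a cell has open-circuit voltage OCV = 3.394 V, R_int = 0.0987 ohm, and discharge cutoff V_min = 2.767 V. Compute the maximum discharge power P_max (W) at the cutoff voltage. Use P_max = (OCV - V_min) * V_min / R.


dV = OCV - V_min = 0.627 V (so I_max = dV / R)
P_max = dV * V_min / R = 0.627 * 2.767 / 0.0987 = 17.58 W

17.58 W


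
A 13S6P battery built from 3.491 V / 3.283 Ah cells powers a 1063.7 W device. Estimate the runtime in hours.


Step 1: E_pack = Ns * V_cell * Np * C_cell = 13 * 3.491 * 6 * 3.283 = 893.95 Wh
Step 2: t = E_pack / P = 893.95 / 1063.7 = 0.8404 hr

0.8404 hr


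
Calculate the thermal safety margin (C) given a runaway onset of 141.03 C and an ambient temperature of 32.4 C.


Safety margin = 141.03 C - 32.4 C = 108.63 C

108.63 C


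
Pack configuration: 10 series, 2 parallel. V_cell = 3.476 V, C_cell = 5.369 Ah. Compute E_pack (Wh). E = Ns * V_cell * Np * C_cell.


E = Ns * Vcell * Np * Ccell = 10 * 3.476 * 2 * 5.369 = 373.3 Wh

373.3 Wh


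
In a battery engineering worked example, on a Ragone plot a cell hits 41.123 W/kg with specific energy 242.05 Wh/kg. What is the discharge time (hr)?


t = E / P = 242.05 / 41.123 = 5.886 hr

5.886 hr


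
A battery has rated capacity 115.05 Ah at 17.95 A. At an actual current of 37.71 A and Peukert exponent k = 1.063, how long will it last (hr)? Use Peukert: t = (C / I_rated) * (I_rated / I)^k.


Step 1: t_rated = C / I_rated = 115.05 / 17.95 = 6.4095 hr
Step 2: ratio = 17.95 / 37.71 = 0.476
Step 3: ratio^k = 0.476^1.063 = 0.45425
Step 4: t = t_rated * ratio^k = 6.4095 * 0.45425 = 2.912 hr

2.912 hr


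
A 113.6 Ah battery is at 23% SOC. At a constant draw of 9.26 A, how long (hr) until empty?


Step 1: remaining = SOC/100 * C_total = 23/100 * 113.6 = 26.128 Ah
Step 2: t = remaining / I = 26.128 / 9.26 = 2.822 hr

2.822 hr


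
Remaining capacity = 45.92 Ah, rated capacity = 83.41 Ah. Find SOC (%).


SOC = (remaining / total) * 100 = (45.92 / 83.41) * 100 = 55.05%

55.05%


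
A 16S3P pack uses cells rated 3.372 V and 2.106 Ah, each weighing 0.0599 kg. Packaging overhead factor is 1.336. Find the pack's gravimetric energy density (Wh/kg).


Step 1: V_pack = 16 * 3.372 = 53.952 V
Step 2: C_pack = 3 * 2.106 = 6.318 Ah
Step 3: E_pack = V_pack * C_pack = 53.952 * 6.318 = 340.87 Wh
Step 4: m_pack = 16 * 3 * 0.0599 * 1.336 = 3.8413 kg
Step 5: ED = E_pack / m_pack = 340.87 / 3.8413 = 88.74 Wh/kg

88.74 Wh/kg


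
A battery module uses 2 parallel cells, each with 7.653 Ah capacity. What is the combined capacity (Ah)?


Parallel capacities add: 2 * 7.653 Ah = 15.306 Ah

15.306 Ah


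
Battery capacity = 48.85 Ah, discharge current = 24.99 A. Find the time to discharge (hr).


Runtime = 48.85 Ah / 24.99 A = 1.955 hr

1.955 hr


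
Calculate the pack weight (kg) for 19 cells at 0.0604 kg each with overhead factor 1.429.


m_pack = n * m_cell * overhead = 19 * 0.0604 * 1.429 = 1.640 kg

1.640 kg


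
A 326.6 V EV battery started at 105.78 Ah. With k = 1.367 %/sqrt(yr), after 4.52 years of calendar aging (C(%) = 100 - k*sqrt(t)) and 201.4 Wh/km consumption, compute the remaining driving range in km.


Step 1: capacity retention = 100 - 1.367 * sqrt(4.52) = 100 - 1.367 * 2.126 = 97.094%
Step 2: C_now = 105.78 * 97.094/100 = 102.71 Ah
Step 3: E_pack = V * C_now = 326.6 * 102.71 = 33545 Wh
Step 4: range = E_pack / consumption = 33545 / 201.4 = 166.6 km

166.6 km


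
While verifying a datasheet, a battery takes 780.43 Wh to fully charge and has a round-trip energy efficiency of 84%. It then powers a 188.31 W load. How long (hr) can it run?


Step 1: E_discharge = eta/100 * E_charge = 84/100 * 780.43 = 655.56 Wh
Step 2: t = E_discharge / P = 655.56 / 188.31 = 3.481 hr

3.481 hr


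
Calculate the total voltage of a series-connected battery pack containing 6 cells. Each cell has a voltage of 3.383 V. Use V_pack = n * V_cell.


With 6 cells in series at 3.383 V each, V_pack = 20.298 V

20.298 V


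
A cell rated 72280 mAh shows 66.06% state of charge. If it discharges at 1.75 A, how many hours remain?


Convert: C_total = 72280 mAh = 72.28 Ah
Step 1: remaining = SOC/100 * C_total = 66.06/100 * 72.28 = 47.748 Ah
Step 2: t = remaining / I = 47.748 / 1.75 = 27.28 hr

27.28 hr


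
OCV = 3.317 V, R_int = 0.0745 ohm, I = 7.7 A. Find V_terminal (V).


V = OCV - I*R = 3.317 - 7.7 * 0.0745 = 2.743 V

2.743 V


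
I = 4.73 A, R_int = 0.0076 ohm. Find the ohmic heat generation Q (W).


I^2 = 22.373
Q = 22.373 * 0.0076 = 0.1700 W

0.1700 W


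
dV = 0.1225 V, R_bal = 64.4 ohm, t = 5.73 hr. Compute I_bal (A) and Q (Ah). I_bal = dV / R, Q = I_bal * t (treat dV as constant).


I_bal = dV / R = 0.1225 / 64.4 = 0.0019022 A
Q = I_bal * t = 0.0019022 * 5.73 = 0.01090 Ah

I=0.0019022 A, Q=0.01090 Ah


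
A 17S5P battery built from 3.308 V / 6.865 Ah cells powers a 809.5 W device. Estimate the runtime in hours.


Step 1: E_pack = Ns * V_cell * Np * C_cell = 17 * 3.308 * 5 * 6.865 = 1930.3 Wh
Step 2: t = E_pack / P = 1930.3 / 809.5 = 2.385 hr

2.385 hr


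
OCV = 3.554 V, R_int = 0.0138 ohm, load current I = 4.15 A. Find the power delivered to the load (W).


Step 1: V_terminal = OCV - I*R = 3.554 - 4.15 * 0.0138 = 3.4967 V
Step 2: P_out = V_terminal * I = 3.4967 * 4.15 = 14.51 W

14.51 W


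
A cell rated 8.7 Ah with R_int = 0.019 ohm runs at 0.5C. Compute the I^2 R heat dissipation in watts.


Step 1: I = C_rate * capacity = 0.5 * 8.7 = 4.35 A
Step 2: Q = I^2 * R = 4.35^2 * 0.019 = 18.923 * 0.019 = 0.3595 W

0.3595 W


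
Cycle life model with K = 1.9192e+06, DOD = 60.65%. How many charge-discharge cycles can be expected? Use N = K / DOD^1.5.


Step 1: DOD^1.5 = 60.65^1.5 = 472.33
Step 2: N = 1.9192e+06 / 472.33 = 4063 cycles

4063 cycles


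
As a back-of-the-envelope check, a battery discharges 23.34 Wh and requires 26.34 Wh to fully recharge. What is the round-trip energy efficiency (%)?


Round-trip efficiency = 23.34/26.34 * 100% = 88.61%

88.61%


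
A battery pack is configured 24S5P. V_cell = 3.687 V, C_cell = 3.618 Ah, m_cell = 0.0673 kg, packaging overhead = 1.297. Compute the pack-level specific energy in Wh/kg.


Step 1: V_pack = 24 * 3.687 = 88.488 V
Step 2: C_pack = 5 * 3.618 = 18.09 Ah
Step 3: E_pack = V_pack * C_pack = 88.488 * 18.09 = 1600.7 Wh
Step 4: m_pack = 24 * 5 * 0.0673 * 1.297 = 10.475 kg
Step 5: ED = E_pack / m_pack = 1600.7 / 10.475 = 152.8 Wh/kg

152.8 Wh/kg


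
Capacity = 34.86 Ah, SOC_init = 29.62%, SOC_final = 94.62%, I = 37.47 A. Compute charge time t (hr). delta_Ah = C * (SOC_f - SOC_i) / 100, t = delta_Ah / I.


Step 1: dSOC = 94.62% - 29.62% = 65%
Step 2: delta_Ah = 34.86 * 65 / 100 = 22.659 Ah
Step 3: t = 22.659 / 37.47 = 0.6047 hr

0.6047 hr


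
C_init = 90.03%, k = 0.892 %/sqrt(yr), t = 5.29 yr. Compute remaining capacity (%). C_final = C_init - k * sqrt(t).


Step 1: sqrt(5.29 yr) = 2.3
Step 2: drop = 0.892 * 2.3 = 2.0516
Step 3: C_final = 90.03 - 2.0516 = 87.98%

87.98%


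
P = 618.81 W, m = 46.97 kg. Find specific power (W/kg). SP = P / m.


Specific power = 618.81 W / 46.97 kg = 13.17 W/kg

13.17 W/kg


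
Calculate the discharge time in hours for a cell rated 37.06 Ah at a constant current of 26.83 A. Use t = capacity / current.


t = capacity / current = 37.06 / 26.83 = 1.381 hr

1.381 hr


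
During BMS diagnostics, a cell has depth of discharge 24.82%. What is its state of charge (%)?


SOC = 100 - DOD = 100 - 24.82 = 75.18%

75.18%


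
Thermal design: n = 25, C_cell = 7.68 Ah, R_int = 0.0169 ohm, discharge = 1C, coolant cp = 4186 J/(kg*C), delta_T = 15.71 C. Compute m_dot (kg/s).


Step 1: I = 1 * 7.68 = 7.68 A
Step 2: Q_cell = I^2 * R = 7.68^2 * 0.0169 = 0.9968 W
Step 3: Q_total = 25 * 0.9968 = 24.92 W
Step 4: m_dot = Q_total / (cp * dT) = 24.92 / (4186 * 15.71) = 3.789e-04 kg/s

3.789e-04 kg/s


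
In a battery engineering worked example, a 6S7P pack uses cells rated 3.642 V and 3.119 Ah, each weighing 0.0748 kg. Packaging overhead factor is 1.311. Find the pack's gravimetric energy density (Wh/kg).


Step 1: V_pack = 6 * 3.642 = 21.852 V
Step 2: C_pack = 7 * 3.119 = 21.833 Ah
Step 3: E_pack = V_pack * C_pack = 21.852 * 21.833 = 477.09 Wh
Step 4: m_pack = 6 * 7 * 0.0748 * 1.311 = 4.1186 kg
Step 5: ED = E_pack / m_pack = 477.09 / 4.1186 = 115.8 Wh/kg

115.8 Wh/kg


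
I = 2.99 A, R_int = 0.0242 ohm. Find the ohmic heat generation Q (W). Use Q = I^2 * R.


I^2 = 8.9401
Q = 8.9401 * 0.0242 = 0.2164 W

0.2164 W


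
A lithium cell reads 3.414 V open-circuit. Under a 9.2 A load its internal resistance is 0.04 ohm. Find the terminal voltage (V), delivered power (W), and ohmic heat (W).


Step 1: V_terminal = OCV - I*R = 3.414 - 9.2 * 0.04 = 3.046 V
Step 2: P_out = V_terminal * I = 3.046 * 9.2 = 28.02 W
Step 3: Q = I^2 * R = 9.2^2 * 0.04 = 3.386 W

V=3.046 V, P=28.02 W, Q=3.386 W


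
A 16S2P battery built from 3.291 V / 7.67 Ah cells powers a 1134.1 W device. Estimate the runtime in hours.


Step 1: E_pack = Ns * V_cell * Np * C_cell = 16 * 3.291 * 2 * 7.67 = 807.74 Wh
Step 2: t = E_pack / P = 807.74 / 1134.1 = 0.7122 hr

0.7122 hr


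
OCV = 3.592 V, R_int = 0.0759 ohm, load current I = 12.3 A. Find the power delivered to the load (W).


Step 1: V_terminal = OCV - I*R = 3.592 - 12.3 * 0.0759 = 2.6584 V
Step 2: P_out = V_terminal * I = 2.6584 * 12.3 = 32.70 W

32.70 W


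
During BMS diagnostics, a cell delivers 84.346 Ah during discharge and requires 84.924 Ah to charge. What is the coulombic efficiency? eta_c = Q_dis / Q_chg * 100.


Coulombic efficiency = 84.346/84.924 * 100% = 99.32%

99.32%


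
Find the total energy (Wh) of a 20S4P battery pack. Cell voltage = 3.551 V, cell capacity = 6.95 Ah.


V_pack = 20 * 3.551 = 71.02 V
C_pack = 4 * 6.95 = 27.8 Ah
E = V_pack * C_pack = 71.02 * 27.8 = 1974 Wh

1974 Wh


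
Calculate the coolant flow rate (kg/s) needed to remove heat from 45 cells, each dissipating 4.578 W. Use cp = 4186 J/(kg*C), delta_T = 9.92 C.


Q_total = 45 * 4.578 = 206.01 W
m_dot = Q_total / (cp * dT) = 206.01 / (4186 * 9.92) = 0.004961 kg/s

0.004961 kg/s


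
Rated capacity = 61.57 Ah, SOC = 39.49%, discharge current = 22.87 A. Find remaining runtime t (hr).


Step 1: remaining = SOC/100 * C_total = 39.49/100 * 61.57 = 24.314 Ah
Step 2: t = remaining / I = 24.314 / 22.87 = 1.063 hr

1.063 hr


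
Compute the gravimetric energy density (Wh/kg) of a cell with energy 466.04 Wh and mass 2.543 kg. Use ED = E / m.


ED = E / m = 466.04 / 2.543 = 183.3 Wh/kg

183.3 Wh/kg


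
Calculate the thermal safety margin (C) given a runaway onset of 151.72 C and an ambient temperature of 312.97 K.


Convert: T_ambient = 312.97 K = 39.82 C
margin = 151.72 - 39.82 = 111.9 C

111.9 C


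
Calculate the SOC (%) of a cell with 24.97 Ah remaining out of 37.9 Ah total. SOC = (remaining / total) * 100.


SOC = (remaining / total) * 100 = (24.97 / 37.9) * 100 = 65.88%

65.88%


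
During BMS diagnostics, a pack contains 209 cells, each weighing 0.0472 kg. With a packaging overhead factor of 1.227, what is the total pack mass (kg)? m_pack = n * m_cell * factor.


Cell mass sum = 209 * 0.0472 = 9.8648 kg
With overhead 1.227: m_pack = 9.8648 * 1.227 = 12.10 kg

12.10 kg


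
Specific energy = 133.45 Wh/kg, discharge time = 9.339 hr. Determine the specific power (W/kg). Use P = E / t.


Specific power = 133.45 Wh/kg / 9.339 hr = 14.29 W/kg

14.29 W/kg


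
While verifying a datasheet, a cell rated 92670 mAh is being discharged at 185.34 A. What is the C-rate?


Convert: capacity = 92670 mAh = 92.67 Ah
Rearranging: C_rate = 185.34 / 92.67 = 2C

2C


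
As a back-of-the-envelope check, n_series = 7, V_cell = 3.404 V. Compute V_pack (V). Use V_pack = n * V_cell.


Series voltages add: 7 * 3.404 V = 23.828 V

23.828 V


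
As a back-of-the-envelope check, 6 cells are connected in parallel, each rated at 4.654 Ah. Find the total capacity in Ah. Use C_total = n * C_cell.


C_total = 6 * 4.654 = 27.924 Ah

27.924 Ah


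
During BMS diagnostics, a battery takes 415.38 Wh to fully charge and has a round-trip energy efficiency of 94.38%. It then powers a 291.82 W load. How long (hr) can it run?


Step 1: E_discharge = eta/100 * E_charge = 94.38/100 * 415.38 = 392.04 Wh
Step 2: t = E_discharge / P = 392.04 / 291.82 = 1.343 hr

1.343 hr


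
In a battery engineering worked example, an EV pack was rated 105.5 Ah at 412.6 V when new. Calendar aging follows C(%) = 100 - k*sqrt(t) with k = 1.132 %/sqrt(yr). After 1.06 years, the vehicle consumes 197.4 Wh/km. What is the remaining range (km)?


Step 1: capacity retention = 100 - 1.132 * sqrt(1.06) = 100 - 1.132 * 1.0296 = 98.834%
Step 2: C_now = 105.5 * 98.834/100 = 104.27 Ah
Step 3: E_pack = V * C_now = 412.6 * 104.27 = 43022 Wh
Step 4: range = E_pack / consumption = 43022 / 197.4 = 217.9 km

217.9 km


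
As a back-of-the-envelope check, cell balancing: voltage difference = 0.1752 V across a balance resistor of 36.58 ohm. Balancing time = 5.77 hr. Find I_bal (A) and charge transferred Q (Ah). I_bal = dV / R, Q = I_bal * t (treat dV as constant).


I_bal = dV / R = 0.1752 / 36.58 = 0.0047895 A
Q = I_bal * t = 0.0047895 * 5.77 = 0.02764 Ah

I=0.0047895 A, Q=0.02764 Ah


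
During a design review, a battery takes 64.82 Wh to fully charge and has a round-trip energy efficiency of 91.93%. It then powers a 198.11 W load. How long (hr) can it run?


Step 1: E_discharge = eta/100 * E_charge = 91.93/100 * 64.82 = 59.589 Wh
Step 2: t = E_discharge / P = 59.589 / 198.11 = 0.3008 hr

0.3008 hr


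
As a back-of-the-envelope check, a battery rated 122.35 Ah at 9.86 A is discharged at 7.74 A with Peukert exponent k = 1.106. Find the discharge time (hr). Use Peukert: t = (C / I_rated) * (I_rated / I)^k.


t_rated = C / I_rated = 122.35 / 9.86 = 12.409 hr
(I_rated/I)^k = (1.2739)^1.106 = 1.307
t = t_rated * (I_rated/I)^k = 12.409 * 1.307 = 16.22 hr

16.22 hr


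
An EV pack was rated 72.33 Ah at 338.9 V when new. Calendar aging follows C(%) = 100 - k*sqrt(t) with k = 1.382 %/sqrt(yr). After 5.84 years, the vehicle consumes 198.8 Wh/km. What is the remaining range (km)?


Step 1: capacity retention = 100 - 1.382 * sqrt(5.84) = 100 - 1.382 * 2.4166 = 96.66%
Step 2: C_now = 72.33 * 96.66/100 = 69.914 Ah
Step 3: E_pack = V * C_now = 338.9 * 69.914 = 23694 Wh
Step 4: range = E_pack / consumption = 23694 / 198.8 = 119.2 km

119.2 km


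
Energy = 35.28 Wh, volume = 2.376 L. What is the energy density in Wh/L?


ED = E / V = 35.28 / 2.376 = 14.85 Wh/L

14.85 Wh/L


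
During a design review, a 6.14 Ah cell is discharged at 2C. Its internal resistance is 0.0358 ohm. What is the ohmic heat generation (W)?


Step 1: I = C_rate * capacity = 2 * 6.14 = 12.28 A
Step 2: Q = I^2 * R = 12.28^2 * 0.0358 = 150.8 * 0.0358 = 5.399 W

5.399 W


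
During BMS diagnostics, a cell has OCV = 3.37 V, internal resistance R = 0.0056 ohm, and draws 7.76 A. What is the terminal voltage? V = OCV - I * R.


IR drop = 7.76 * 0.0056 = 0.043456 V
V = 3.37 - 0.043456 = 3.327 V

3.327 V


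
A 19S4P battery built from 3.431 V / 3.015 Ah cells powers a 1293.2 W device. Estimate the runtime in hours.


Step 1: E_pack = Ns * V_cell * Np * C_cell = 19 * 3.431 * 4 * 3.015 = 786.18 Wh
Step 2: t = E_pack / P = 786.18 / 1293.2 = 0.6079 hr

0.6079 hr


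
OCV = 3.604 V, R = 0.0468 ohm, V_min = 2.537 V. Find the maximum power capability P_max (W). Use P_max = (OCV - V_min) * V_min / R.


P_max = (OCV - V_min) * V_min / R = (3.604 - 2.537) * 2.537 / 0.0468 = 1.067 * 2.537 / 0.0468 = 57.84 W

57.84 W


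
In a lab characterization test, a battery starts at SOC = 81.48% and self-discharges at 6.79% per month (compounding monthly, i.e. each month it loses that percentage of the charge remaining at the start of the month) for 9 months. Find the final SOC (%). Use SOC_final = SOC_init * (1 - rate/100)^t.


decay = (1 - 6.79/100)^9 = 0.53108
SOC_final = 81.48 * 0.53108 = 43.27%

43.27%


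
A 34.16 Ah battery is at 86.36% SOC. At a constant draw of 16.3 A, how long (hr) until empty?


Step 1: remaining = SOC/100 * C_total = 86.36/100 * 34.16 = 29.501 Ah
Step 2: t = remaining / I = 29.501 / 16.3 = 1.810 hr

1.810 hr


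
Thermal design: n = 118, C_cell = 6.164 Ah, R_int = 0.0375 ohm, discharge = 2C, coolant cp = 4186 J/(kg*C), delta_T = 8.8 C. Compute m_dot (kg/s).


Step 1: I = 2 * 6.164 = 12.328 A
Step 2: Q_cell = I^2 * R = 12.328^2 * 0.0375 = 5.6992 W
Step 3: Q_total = 118 * 5.6992 = 672.51 W
Step 4: m_dot = Q_total / (cp * dT) = 672.51 / (4186 * 8.8) = 0.01826 kg/s

0.01826 kg/s


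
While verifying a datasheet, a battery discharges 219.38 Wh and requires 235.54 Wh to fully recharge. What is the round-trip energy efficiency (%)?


Round-trip efficiency = 219.38/235.54 * 100% = 93.14%

93.14%


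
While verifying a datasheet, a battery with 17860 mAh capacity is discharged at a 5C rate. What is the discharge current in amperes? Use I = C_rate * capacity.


Convert: capacity = 17860 mAh = 17.86 Ah
I = C_rate * capacity = 5 * 17.86 = 89.3 A

89.3 A


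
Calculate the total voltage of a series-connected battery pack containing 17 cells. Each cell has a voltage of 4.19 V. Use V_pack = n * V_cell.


V_pack = n * V_cell = 17 * 4.19 = 71.23 V

71.23 V


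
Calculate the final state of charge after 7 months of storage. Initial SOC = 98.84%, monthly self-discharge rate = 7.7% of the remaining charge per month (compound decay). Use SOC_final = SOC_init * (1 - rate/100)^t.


decay = (1 - 7.7/100)^7 = 0.57071
SOC_final = 98.84 * 0.57071 = 56.41%

56.41%


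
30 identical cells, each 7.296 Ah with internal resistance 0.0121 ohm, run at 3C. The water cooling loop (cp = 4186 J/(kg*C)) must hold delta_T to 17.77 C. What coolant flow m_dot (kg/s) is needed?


Step 1: I = 3 * 7.296 = 21.888 A
Step 2: Q_cell = I^2 * R = 21.888^2 * 0.0121 = 5.7969 W
Step 3: Q_total = 30 * 5.7969 = 173.91 W
Step 4: m_dot = Q_total / (cp * dT) = 173.91 / (4186 * 17.77) = 0.002338 kg/s

0.002338 kg/s


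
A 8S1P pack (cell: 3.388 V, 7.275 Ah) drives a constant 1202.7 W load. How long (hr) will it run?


Step 1: E_pack = Ns * V_cell * Np * C_cell = 8 * 3.388 * 1 * 7.275 = 197.18 Wh
Step 2: t = E_pack / P = 197.18 / 1202.7 = 0.1639 hr

0.1639 hr


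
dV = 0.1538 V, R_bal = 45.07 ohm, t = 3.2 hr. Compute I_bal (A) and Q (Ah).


First, Ohm's law: I_bal = 0.1538 V / 45.07 ohm = 0.0034125 A
Then Q = I * t = 0.0034125 A * 3.2 hr = 0.01092 Ah

I=0.0034125 A, Q=0.01092 Ah


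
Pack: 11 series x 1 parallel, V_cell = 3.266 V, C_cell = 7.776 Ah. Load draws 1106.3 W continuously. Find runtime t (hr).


Step 1: E_pack = Ns * V_cell * Np * C_cell = 11 * 3.266 * 1 * 7.776 = 279.36 Wh
Step 2: t = E_pack / P = 279.36 / 1106.3 = 0.2525 hr

0.2525 hr


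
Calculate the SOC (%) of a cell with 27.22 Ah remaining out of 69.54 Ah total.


SOC = (remaining / total) * 100 = (27.22 / 69.54) * 100 = 39.14%

39.14%


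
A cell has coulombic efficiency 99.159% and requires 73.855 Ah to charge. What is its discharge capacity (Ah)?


Q_dis = eta/100 * Q_chg = 99.159/100 * 73.855 = 73.23 Ah

73.23 Ah


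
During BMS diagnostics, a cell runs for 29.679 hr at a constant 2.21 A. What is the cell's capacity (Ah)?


C = I * t = 2.21 * 29.679 = 65.59 Ah

65.59 Ah


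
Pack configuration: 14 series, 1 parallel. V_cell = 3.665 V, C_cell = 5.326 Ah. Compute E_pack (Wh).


E = Ns * Vcell * Np * Ccell = 14 * 3.665 * 1 * 5.326 = 273.3 Wh

273.3 Wh


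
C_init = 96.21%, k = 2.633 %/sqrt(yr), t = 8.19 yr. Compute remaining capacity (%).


Step 1: sqrt(8.19 yr) = 2.8618
Step 2: drop = 2.633 * 2.8618 = 7.5351
Step 3: C_final = 96.21 - 7.5351 = 88.67%

88.67%
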